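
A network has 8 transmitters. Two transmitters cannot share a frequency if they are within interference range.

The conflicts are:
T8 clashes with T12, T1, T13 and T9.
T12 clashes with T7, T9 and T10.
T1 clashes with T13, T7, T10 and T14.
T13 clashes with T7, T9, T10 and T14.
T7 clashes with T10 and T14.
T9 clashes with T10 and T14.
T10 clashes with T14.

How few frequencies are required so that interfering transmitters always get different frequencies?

T1, T13, T7, T10, T14 pairwise conflict, so at least 5 frequencies are needed.
Using 5 frequencies: T8=1, T12=2, T1=5, T13=2, T7=3, T9=3, T10=1, T14=4. Each listed conflict is separated.

5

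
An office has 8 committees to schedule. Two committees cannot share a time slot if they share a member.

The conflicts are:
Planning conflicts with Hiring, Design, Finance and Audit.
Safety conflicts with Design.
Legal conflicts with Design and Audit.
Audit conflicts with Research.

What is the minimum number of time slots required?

2

Legal and Design conflict, so at least 2 time slots are needed.
2 time slots suffice: time slot 1 → {Planning, Safety, Legal, Research}; time slot 2 → {Hiring, Design, Finance, Audit}. No two conflicting committees share a time slot.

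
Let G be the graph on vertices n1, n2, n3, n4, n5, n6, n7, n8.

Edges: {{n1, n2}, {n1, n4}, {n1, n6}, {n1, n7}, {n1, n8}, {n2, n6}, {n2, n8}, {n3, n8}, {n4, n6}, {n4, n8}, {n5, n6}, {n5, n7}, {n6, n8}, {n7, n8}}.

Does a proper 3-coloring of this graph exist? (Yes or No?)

n1, n2, n6, n8 form a clique, so at least 4 colors are needed.
So 3 colors are not enough.

No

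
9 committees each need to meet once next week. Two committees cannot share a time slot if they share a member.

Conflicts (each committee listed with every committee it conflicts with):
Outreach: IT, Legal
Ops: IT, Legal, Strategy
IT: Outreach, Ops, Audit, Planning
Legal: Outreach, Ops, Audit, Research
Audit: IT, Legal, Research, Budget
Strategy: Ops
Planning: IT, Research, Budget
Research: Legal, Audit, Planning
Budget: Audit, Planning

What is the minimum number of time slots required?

3

Legal, Audit, Research all conflict with each other, so at least 3 time slots are needed.
Using 3 time slots: Outreach=2, Ops=2, IT=1, Legal=1, Audit=2, Strategy=1, Planning=2, Research=3, Budget=1. Each listed conflict is separated.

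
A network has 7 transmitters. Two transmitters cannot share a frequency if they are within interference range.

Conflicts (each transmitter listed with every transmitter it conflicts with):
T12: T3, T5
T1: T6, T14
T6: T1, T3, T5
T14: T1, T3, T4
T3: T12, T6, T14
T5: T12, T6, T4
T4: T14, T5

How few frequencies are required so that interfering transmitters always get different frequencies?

The cycle T3-T12-T5-T4-T14-T3 has odd length 5, so it cannot be 2-colored; at least 3 frequencies are needed.
3 frequencies suffice: frequency 1 → {T14, T5}; frequency 2 → {T12, T6, T4}; frequency 3 → {T1, T3}. No two conflicting transmitters share a frequency.

3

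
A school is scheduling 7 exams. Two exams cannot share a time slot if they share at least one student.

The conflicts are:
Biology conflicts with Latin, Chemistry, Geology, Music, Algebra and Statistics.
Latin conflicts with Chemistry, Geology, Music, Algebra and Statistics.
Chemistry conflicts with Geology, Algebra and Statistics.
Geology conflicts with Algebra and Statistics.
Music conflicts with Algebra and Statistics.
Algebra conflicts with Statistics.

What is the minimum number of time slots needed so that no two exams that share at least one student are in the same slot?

6

Biology, Latin, Chemistry, Geology, Algebra, Statistics all conflict with each other, so at least 6 time slots are needed.
6 time slots suffice: time slot 1 → {Algebra}; time slot 2 → {Latin}; time slot 3 → {Statistics}; time slot 4 → {Biology}; time slot 5 → {Geology, Music}; time slot 6 → {Chemistry}. No two conflicting exams share a time slot.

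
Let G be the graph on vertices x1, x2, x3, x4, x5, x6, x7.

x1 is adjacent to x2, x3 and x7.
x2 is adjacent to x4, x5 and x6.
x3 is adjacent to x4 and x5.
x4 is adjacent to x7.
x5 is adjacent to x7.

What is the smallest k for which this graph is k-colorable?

x2 and x6 are adjacent, so at least 2 colors are needed.
2 colors suffice: color R → {x2, x3, x7}; color B → {x1, x4, x5, x6}. Every edge joins two different colors.

2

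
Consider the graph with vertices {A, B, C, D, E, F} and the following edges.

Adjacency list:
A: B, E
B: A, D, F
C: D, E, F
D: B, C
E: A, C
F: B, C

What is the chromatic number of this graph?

3

The cycle B-A-E-C-D-B has odd length 5, so it cannot be 2-colored; at least 3 colors are needed.
3 colors suffice: A=green, B=red, C=red, D=blue, E=blue, F=blue. Each edge has distinct colors on its endpoints.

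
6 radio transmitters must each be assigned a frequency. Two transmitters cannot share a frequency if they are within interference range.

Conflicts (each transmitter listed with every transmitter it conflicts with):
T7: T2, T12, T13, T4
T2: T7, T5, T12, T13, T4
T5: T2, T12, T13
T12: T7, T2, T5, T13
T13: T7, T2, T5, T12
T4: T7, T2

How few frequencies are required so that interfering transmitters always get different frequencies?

T7, T2, T12, T13 are mutually in conflict, so at least 4 frequencies are needed.
4 frequencies suffice: frequency 1 → {T2}; frequency 2 → {T13, T4}; frequency 3 → {T7, T5}; frequency 4 → {T12}. Each listed conflict is separated.

4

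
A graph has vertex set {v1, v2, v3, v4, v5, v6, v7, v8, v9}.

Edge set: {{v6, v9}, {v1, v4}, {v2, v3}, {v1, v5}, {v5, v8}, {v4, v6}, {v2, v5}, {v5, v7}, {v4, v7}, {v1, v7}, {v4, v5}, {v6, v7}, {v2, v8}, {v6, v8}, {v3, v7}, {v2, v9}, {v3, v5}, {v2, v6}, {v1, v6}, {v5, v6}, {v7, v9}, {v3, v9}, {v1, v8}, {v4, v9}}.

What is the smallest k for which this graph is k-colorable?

5

v1, v4, v5, v6, v7 are mutually adjacent (a clique of size 5), so at least 5 colors are needed.
A valid assignment using 5 colors: v1=5, v2=3, v3=2, v4=4, v5=1, v6=2, v7=3, v8=4, v9=1. Every edge joins two different colors.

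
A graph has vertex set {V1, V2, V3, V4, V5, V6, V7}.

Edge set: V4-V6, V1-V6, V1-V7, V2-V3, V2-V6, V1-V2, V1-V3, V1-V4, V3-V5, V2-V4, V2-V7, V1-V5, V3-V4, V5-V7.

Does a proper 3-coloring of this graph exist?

V1, V2, V3, V4 are mutually adjacent (a clique of size 4), so at least 4 colors are needed.
So 3 colors are not enough.

No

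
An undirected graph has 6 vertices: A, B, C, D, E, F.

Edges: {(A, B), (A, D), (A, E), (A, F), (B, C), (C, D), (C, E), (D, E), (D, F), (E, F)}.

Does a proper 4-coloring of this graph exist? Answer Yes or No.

Yes

The chromatic number is 4. A, D, E, F are pairwise adjacent (a clique of size 4), so at least 4 colors are needed.
4 colors suffice: color 1 → {B, D}; color 2 → {A, C}; color 3 → {E}; color 4 → {F}.
That is already a proper 4-coloring.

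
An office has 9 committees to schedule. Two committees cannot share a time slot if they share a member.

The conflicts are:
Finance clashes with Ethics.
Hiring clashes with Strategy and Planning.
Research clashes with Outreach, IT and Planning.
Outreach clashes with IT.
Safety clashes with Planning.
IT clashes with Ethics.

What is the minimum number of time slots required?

Research, Outreach, IT are mutually in conflict, so at least 3 time slots are needed.
A valid assignment using 3 time slots: Finance=1, Hiring=2, Research=2, Strategy=1, Outreach=3, Safety=2, IT=1, Ethics=2, Planning=1. Every pair that conflicts lands in different time slots.

3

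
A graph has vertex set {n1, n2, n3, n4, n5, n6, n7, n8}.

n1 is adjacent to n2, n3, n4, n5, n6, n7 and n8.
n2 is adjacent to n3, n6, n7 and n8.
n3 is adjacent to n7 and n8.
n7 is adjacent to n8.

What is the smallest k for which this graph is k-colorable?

5

n1, n2, n3, n7, n8 are pairwise adjacent (a clique of size 5), so at least 5 colors are needed.
5 colors suffice: color red → {n1}; color blue → {n2, n4, n5}; color green → {n3, n6}; color yellow → {n7}; color purple → {n8}. No two adjacent vertices share a color.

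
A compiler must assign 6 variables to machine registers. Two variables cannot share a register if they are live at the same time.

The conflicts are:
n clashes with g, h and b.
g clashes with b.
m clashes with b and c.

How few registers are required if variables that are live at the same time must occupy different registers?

3

n, g, b are mutually in conflict, so at least 3 registers are needed.
A valid assignment using 3 registers: n=2, g=3, m=2, h=1, b=1, c=1. Each listed conflict is separated.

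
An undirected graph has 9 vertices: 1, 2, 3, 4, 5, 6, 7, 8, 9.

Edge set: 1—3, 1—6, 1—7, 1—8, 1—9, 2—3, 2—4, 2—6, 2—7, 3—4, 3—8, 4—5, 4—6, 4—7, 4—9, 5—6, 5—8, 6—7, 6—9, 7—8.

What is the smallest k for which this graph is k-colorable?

4

2, 4, 6, 7 are pairwise adjacent (a clique of size 4), so at least 4 colors are needed.
One proper 4-coloring: 1=red, 2=yellow, 3=blue, 4=red, 5=green, 6=blue, 7=green, 8=yellow, 9=green. Every edge joins two different colors.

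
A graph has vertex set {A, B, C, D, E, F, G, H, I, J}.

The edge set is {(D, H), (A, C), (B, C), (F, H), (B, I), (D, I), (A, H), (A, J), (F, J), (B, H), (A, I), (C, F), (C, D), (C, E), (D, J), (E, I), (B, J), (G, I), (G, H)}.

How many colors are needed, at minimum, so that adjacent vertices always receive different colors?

G and H are adjacent, so at least 2 colors are needed.
2 colors suffice: color 1 → {C, H, I, J}; color 2 → {A, B, D, E, F, G}. Each edge has distinct colors on its endpoints.

2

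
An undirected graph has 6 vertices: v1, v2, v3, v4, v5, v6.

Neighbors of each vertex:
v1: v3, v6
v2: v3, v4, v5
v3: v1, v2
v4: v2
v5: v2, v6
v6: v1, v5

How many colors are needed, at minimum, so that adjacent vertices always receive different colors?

3

The cycle v2-v3-v1-v6-v5-v2 has odd length 5, so it cannot be 2-colored; at least 3 colors are needed.
3 colors suffice: color 1 → {v1, v2}; color 2 → {v3, v4, v5}; color 3 → {v6}. Each edge has distinct colors on its endpoints.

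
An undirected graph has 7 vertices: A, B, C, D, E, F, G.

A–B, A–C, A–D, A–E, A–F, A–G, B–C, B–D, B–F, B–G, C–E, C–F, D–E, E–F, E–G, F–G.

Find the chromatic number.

4

A, B, F, G are pairwise adjacent (a clique of size 4), so at least 4 colors are needed.
A valid assignment using 4 colors: A=red, B=blue, C=yellow, D=green, E=blue, F=green, G=yellow. Every edge joins two different colors.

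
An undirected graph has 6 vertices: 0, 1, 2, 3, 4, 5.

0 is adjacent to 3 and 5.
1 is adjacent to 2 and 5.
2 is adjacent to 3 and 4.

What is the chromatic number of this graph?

The cycle 5-0-3-2-1-5 has odd length 5, so it cannot be 2-colored; at least 3 colors are needed.
One proper 3-coloring: 0=c, 1=b, 2=a, 3=b, 4=b, 5=a. Every edge joins two different colors.

3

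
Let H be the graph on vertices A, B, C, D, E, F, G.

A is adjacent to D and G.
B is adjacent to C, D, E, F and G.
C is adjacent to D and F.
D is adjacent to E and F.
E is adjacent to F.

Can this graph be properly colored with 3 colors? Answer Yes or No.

No

B, C, D, F are pairwise adjacent (a clique of size 4), so at least 4 colors are needed.
So 3 colors are not enough.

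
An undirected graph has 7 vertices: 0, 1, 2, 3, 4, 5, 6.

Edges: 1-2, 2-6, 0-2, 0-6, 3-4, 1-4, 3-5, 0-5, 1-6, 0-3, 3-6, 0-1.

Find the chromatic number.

4

0, 1, 2, 6 are mutually adjacent (a clique of size 4), so at least 4 colors are needed.
4 colors suffice: color red → {0, 4}; color blue → {1, 3}; color green → {5, 6}; color yellow → {2}. Every edge joins two different colors.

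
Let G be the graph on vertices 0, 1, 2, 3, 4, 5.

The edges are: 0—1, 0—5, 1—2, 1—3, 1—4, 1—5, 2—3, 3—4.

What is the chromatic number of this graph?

3

1, 3, 4 are mutually adjacent, so at least 3 colors are needed.
3 colors suffice: 0=green, 1=red, 2=green, 3=blue, 4=green, 5=blue. Every edge joins two different colors.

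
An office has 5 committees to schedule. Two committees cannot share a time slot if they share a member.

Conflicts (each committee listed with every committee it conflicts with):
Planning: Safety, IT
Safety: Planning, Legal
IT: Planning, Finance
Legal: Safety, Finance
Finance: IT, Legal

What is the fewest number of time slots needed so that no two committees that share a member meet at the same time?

The cycle Finance-Legal-Safety-Planning-IT-Finance has odd length 5, so it cannot be 2-colored; at least 3 time slots are needed.
A valid assignment using 3 time slots: Planning=2, Safety=1, IT=1, Legal=2, Finance=3. Every pair that conflicts lands in different time slots.

3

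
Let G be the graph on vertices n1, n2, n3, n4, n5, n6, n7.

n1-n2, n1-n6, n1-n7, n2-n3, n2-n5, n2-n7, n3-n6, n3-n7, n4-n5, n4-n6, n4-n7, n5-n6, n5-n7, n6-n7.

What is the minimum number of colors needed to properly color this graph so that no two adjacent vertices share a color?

4

n4, n5, n6, n7 form a clique, so at least 4 colors are needed.
4 colors suffice: color 1 → {n7}; color 2 → {n2, n6}; color 3 → {n1, n3, n5}; color 4 → {n4}. Every edge joins two different colors.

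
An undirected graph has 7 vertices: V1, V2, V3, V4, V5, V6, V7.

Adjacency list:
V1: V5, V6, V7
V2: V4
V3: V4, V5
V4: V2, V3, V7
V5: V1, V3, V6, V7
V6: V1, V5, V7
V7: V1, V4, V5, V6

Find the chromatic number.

V1, V5, V6, V7 are mutually adjacent (a clique of size 4), so at least 4 colors are needed.
A valid assignment using 4 colors: V1=green, V2=blue, V3=blue, V4=red, V5=red, V6=yellow, V7=blue. Each edge has distinct colors on its endpoints.

4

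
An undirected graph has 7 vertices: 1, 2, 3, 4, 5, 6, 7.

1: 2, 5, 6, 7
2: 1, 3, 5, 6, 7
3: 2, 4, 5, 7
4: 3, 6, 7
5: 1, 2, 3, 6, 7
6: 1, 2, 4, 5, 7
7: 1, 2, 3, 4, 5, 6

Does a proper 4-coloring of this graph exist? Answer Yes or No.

1, 2, 5, 6, 7 are pairwise adjacent (a clique of size 5), so at least 5 colors are needed.
So 4 colors are not enough.

No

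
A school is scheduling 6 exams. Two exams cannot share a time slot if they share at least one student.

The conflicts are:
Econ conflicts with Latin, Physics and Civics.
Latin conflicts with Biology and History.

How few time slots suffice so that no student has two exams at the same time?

Econ and Civics conflict, so at least 2 time slots are needed.
2 time slots suffice: time slot 1 → {Latin, Physics, Civics}; time slot 2 → {Econ, Biology, History}. Every pair that conflicts lands in different time slots.

2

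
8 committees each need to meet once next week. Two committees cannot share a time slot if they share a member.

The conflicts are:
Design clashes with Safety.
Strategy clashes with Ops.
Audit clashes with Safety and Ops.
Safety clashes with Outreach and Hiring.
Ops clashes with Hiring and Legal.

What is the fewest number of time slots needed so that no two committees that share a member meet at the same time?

Ops and Legal conflict, so at least 2 time slots are needed.
Using 2 time slots: Design=2, Strategy=2, Audit=2, Safety=1, Ops=1, Outreach=2, Hiring=2, Legal=2. Each listed conflict is separated.

2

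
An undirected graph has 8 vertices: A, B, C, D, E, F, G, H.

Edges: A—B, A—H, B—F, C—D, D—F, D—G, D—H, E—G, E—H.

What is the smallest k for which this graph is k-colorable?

3

The cycle H-A-B-F-D-H has odd length 5, so it cannot be 2-colored; at least 3 colors are needed.
A valid assignment using 3 colors: A=3, B=1, C=2, D=1, E=1, F=2, G=2, H=2. Each edge has distinct colors on its endpoints.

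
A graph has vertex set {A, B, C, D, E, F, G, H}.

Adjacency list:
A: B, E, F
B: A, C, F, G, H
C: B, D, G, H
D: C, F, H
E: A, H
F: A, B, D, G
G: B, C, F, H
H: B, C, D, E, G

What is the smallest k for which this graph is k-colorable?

4

B, C, G, H form a clique, so at least 4 colors are needed.
4 colors suffice: color red → {F, H}; color blue → {B, D, E}; color green → {A, G}; color yellow → {C}. Every edge joins two different colors.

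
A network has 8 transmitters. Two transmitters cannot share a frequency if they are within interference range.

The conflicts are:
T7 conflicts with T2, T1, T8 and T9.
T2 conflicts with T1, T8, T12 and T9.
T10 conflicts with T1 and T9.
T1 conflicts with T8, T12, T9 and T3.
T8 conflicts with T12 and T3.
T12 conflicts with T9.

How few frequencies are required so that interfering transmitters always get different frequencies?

4

T7, T2, T1, T9 all conflict with each other, so at least 4 frequencies are needed.
Using 4 frequencies: T7=4, T2=3, T10=3, T1=1, T8=2, T12=4, T9=2, T3=3. Each listed conflict is separated.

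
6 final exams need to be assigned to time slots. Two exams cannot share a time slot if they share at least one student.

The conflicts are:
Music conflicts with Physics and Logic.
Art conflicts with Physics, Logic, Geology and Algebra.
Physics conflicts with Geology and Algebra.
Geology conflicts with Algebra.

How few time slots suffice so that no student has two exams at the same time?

Art, Physics, Geology, Algebra are mutually in conflict, so at least 4 time slots are needed.
4 time slots suffice: Music=1, Art=1, Physics=2, Logic=2, Geology=4, Algebra=3. Every pair that conflicts lands in different time slots.

4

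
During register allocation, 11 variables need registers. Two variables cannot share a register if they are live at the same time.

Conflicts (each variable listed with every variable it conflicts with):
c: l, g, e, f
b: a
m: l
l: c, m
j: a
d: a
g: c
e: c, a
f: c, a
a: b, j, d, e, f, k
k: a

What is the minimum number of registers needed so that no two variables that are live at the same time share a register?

2

c and e conflict, so at least 2 registers are needed.
2 registers suffice: register 1 → {c, m, a}; register 2 → {b, l, j, d, g, e, f, k}. Every pair that conflicts lands in different registers.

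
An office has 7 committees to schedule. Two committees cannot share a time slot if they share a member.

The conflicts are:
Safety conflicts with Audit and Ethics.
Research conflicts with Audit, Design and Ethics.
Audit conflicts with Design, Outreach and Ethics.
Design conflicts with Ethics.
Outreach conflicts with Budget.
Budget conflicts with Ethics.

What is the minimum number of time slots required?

4

Research, Audit, Design, Ethics all conflict with each other, so at least 4 time slots are needed.
4 time slots suffice: time slot 1 → {Outreach, Ethics}; time slot 2 → {Audit, Budget}; time slot 3 → {Safety, Design}; time slot 4 → {Research}. Every pair that conflicts lands in different time slots.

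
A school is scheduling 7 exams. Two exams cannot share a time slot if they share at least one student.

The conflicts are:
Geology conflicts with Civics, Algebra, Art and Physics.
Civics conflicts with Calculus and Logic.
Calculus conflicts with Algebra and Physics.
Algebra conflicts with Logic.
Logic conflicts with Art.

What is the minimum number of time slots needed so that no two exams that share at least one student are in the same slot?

2

Algebra and Logic conflict, so at least 2 time slots are needed.
2 time slots suffice: time slot 1 → {Geology, Calculus, Logic}; time slot 2 → {Civics, Algebra, Art, Physics}. Every pair that conflicts lands in different time slots.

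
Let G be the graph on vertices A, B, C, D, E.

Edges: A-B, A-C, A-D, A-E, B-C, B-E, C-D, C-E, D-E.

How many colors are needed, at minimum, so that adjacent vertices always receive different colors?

4

A, C, D, E form a clique, so at least 4 colors are needed.
4 colors suffice: color 1 → {C}; color 2 → {E}; color 3 → {A}; color 4 → {B, D}. Each edge has distinct colors on its endpoints.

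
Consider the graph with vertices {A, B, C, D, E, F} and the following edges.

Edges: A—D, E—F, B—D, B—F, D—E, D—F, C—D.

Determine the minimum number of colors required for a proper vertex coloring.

B, D, F form a triangle, so at least 3 colors are needed.
One proper 3-coloring: A=2, B=3, C=2, D=1, E=3, F=2. Each edge has distinct colors on its endpoints.

3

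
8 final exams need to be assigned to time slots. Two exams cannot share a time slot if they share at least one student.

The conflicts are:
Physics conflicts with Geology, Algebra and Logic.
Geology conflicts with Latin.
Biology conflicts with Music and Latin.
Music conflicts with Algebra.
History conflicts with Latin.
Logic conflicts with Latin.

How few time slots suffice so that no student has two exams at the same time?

2

Logic and Latin conflict, so at least 2 time slots are needed.
A valid assignment using 2 time slots: Physics=1, Geology=2, Biology=2, Music=1, History=2, Algebra=2, Logic=2, Latin=1. No two conflicting exams share a time slot.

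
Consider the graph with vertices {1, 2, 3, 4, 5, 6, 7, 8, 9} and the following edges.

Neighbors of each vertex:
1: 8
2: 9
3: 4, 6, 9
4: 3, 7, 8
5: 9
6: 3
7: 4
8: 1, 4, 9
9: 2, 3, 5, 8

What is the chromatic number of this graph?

2

1 and 8 are adjacent, so at least 2 colors are needed.
2 colors suffice: 1=red, 2=blue, 3=blue, 4=red, 5=blue, 6=red, 7=blue, 8=blue, 9=red. No two adjacent vertices share a color.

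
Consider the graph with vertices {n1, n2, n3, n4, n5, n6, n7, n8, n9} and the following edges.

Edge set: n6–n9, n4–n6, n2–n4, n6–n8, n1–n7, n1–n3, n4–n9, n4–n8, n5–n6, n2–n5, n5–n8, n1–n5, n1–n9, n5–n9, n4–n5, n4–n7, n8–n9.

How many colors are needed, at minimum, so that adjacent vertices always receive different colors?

n4, n5, n6, n8, n9 are mutually adjacent (a clique of size 5), so at least 5 colors are needed.
5 colors suffice: color 1 → {n1, n4}; color 2 → {n3, n5, n7}; color 3 → {n2, n9}; color 4 → {n8}; color 5 → {n6}. No two adjacent vertices share a color.

5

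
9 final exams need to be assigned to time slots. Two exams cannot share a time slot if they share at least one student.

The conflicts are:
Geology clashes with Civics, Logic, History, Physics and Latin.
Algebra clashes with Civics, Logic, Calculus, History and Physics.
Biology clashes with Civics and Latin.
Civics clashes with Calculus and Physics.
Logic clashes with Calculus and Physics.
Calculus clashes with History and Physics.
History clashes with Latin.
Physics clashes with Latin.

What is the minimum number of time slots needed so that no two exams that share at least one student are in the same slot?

Algebra, Civics, Calculus, Physics pairwise conflict, so at least 4 time slots are needed.
4 time slots suffice: time slot 1 → {Biology, History, Physics}; time slot 2 → {Civics, Logic, Latin}; time slot 3 → {Geology, Algebra}; time slot 4 → {Calculus}. Each listed conflict is separated.

4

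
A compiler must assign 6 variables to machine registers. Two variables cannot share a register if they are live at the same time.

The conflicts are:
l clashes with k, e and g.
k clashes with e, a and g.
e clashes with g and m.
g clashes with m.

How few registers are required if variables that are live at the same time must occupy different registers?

4

l, k, e, g pairwise conflict, so at least 4 registers are needed.
4 registers suffice: register 1 → {k, m}; register 2 → {e, a}; register 3 → {g}; register 4 → {l}. Every pair that conflicts lands in different registers.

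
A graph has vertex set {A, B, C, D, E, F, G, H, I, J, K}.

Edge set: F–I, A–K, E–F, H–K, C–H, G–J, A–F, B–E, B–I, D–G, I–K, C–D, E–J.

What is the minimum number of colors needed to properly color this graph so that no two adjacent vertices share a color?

3

The cycle E-B-I-K-H-C-D-G-J-E has odd length 9, so it cannot be 2-colored; at least 3 colors are needed.
3 colors suffice: color red → {A, E, G, H, I}; color blue → {B, C, F, J, K}; color green → {D}. Each edge has distinct colors on its endpoints.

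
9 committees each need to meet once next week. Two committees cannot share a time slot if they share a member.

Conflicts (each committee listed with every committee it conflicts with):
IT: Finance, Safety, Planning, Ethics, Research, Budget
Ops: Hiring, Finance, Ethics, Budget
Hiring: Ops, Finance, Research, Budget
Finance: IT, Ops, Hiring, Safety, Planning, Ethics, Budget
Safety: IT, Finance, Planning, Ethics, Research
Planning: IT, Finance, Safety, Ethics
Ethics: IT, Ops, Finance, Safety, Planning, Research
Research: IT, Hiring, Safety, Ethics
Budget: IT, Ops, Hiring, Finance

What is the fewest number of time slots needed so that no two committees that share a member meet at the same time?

IT, Finance, Safety, Planning, Ethics all conflict with each other, so at least 5 time slots are needed.
A valid assignment using 5 time slots: IT=3, Ops=3, Hiring=4, Finance=1, Safety=4, Planning=5, Ethics=2, Research=1, Budget=2. Each listed conflict is separated.

5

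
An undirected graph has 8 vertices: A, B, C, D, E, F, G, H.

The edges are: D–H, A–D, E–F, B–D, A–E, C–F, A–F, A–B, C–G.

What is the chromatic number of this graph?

A, B, D are mutually adjacent, so at least 3 colors are needed.
3 colors suffice: color 1 → {A, C, H}; color 2 → {D, F, G}; color 3 → {B, E}. Every edge joins two different colors.

3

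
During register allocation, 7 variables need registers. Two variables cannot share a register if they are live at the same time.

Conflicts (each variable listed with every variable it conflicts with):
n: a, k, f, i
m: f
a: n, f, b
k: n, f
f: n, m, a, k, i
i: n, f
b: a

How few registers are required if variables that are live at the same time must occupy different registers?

3

n, a, f pairwise conflict, so at least 3 registers are needed.
3 registers suffice: n=2, m=2, a=3, k=3, f=1, i=3, b=1. Every pair that conflicts lands in different registers.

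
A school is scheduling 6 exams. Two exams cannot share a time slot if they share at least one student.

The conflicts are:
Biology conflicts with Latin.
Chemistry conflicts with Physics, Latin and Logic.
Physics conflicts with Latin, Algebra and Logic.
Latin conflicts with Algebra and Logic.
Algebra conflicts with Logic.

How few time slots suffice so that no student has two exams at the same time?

Physics, Latin, Algebra, Logic are mutually in conflict, so at least 4 time slots are needed.
4 time slots suffice: Biology=2, Chemistry=4, Physics=2, Latin=1, Algebra=4, Logic=3. Every pair that conflicts lands in different time slots.

4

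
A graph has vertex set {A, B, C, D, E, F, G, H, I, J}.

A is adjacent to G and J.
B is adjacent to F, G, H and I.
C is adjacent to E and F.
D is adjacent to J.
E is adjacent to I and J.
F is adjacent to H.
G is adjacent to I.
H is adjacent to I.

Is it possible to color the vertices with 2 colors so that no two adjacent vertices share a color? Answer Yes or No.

B, G, I are mutually adjacent, so at least 3 colors are needed.
So 2 colors are not enough.

No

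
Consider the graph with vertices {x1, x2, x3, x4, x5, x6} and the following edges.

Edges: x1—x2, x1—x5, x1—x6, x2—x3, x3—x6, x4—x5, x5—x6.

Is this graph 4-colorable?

The chromatic number is 3. x1, x5, x6 are mutually adjacent, so at least 3 colors are needed.
A valid assignment using 3 colors: x1=2, x2=1, x3=2, x4=1, x5=3, x6=1.
Since 4 ≥ 3, a proper 4-coloring certainly exists.

Yes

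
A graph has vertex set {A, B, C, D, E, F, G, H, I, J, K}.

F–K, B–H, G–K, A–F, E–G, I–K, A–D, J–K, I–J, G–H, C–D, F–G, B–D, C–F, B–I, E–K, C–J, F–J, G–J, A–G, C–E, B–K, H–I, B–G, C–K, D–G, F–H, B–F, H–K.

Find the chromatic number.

B, F, G, H, K are pairwise adjacent (a clique of size 5), so at least 5 colors are needed.
5 colors suffice: color 1 → {D, K}; color 2 → {C, G, I}; color 3 → {E, F}; color 4 → {A, B, J}; color 5 → {H}. No two adjacent vertices share a color.

5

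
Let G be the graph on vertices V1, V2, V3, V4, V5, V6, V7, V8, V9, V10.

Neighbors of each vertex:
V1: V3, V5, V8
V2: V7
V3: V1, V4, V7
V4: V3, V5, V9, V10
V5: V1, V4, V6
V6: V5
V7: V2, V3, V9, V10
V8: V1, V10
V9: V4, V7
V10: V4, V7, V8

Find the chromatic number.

3

The cycle V10-V4-V5-V1-V8-V10 has odd length 5, so it cannot be 2-colored; at least 3 colors are needed.
3 colors suffice: color 1 → {V1, V4, V6, V7}; color 2 → {V2, V3, V5, V9, V10}; color 3 → {V8}. Each edge has distinct colors on its endpoints.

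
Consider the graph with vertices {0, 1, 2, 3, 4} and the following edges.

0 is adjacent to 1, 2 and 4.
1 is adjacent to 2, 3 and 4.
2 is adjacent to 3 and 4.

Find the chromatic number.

4

0, 1, 2, 4 are pairwise adjacent (a clique of size 4), so at least 4 colors are needed.
4 colors suffice: color red → {1}; color blue → {2}; color green → {3, 4}; color yellow → {0}. Every edge joins two different colors.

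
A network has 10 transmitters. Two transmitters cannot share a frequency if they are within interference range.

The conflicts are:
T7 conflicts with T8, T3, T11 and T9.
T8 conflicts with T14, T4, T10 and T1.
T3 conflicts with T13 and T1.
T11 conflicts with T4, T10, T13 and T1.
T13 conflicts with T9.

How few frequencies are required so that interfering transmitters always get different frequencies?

T7 and T11 conflict, so at least 2 frequencies are needed.
2 frequencies suffice: frequency 1 → {T8, T3, T11, T9}; frequency 2 → {T7, T14, T4, T10, T13, T1}. Each listed conflict is separated.

2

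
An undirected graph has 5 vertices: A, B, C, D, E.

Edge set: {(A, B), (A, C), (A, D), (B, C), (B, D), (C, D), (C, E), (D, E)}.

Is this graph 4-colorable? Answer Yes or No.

The chromatic number is 4. A, B, C, D are mutually adjacent (a clique of size 4), so at least 4 colors are needed.
4 colors suffice: A=green, B=yellow, C=red, D=blue, E=green.
That is already a proper 4-coloring.

Yes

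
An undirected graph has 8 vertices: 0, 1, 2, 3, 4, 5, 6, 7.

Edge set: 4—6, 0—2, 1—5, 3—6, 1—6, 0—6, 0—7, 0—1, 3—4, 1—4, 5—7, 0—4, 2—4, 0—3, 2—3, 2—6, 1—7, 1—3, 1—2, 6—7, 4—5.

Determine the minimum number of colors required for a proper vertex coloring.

6

0, 1, 2, 3, 4, 6 form a clique, so at least 6 colors are needed.
6 colors suffice: color red → {1}; color blue → {5, 6}; color green → {0}; color yellow → {4, 7}; color purple → {2}; color orange → {3}. Every edge joins two different colors.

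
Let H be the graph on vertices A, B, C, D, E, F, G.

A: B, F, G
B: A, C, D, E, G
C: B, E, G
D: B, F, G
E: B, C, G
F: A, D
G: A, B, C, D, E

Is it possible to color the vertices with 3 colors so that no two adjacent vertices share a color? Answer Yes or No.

No

B, C, E, G are mutually adjacent (a clique of size 4), so at least 4 colors are needed.
So 3 colors are not enough.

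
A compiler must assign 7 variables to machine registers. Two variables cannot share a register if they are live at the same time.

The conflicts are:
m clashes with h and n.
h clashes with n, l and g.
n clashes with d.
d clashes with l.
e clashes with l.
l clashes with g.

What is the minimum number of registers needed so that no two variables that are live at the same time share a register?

3

m, h, n are mutually in conflict, so at least 3 registers are needed.
3 registers suffice: m=3, h=2, n=1, d=2, e=2, l=1, g=3. Every pair that conflicts lands in different registers.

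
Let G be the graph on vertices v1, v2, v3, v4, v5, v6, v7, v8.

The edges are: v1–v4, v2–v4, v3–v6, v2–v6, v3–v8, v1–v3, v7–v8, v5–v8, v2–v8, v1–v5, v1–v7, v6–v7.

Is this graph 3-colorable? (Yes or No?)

Yes

The chromatic number is 3. The cycle v2-v8-v3-v1-v4-v2 has odd length 5, so it cannot be 2-colored; at least 3 colors are needed.
A valid assignment using 3 colors: v1=1, v2=2, v3=2, v4=3, v5=2, v6=1, v7=2, v8=1.
That is already a proper 3-coloring.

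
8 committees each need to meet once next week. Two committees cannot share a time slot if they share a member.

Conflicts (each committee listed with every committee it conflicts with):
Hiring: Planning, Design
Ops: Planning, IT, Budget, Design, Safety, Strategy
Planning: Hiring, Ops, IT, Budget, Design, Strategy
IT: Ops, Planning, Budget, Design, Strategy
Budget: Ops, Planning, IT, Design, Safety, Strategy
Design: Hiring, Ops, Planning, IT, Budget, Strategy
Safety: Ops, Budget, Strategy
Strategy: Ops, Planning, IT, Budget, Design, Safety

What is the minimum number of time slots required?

6

Ops, Planning, IT, Budget, Design, Strategy all conflict with each other, so at least 6 time slots are needed.
6 time slots suffice: time slot 1 → {Hiring, Budget}; time slot 2 → {Design, Safety}; time slot 3 → {Strategy}; time slot 4 → {Planning}; time slot 5 → {Ops}; time slot 6 → {IT}. Each listed conflict is separated.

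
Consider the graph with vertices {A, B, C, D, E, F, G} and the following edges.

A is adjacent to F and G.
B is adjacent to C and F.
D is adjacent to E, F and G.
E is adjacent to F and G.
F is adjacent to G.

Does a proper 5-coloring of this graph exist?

The chromatic number is 4. D, E, F, G are mutually adjacent (a clique of size 4), so at least 4 colors are needed.
4 colors suffice: A=3, B=2, C=1, D=3, E=4, F=1, G=2.
Since 5 ≥ 4, a proper 5-coloring certainly exists.

Yes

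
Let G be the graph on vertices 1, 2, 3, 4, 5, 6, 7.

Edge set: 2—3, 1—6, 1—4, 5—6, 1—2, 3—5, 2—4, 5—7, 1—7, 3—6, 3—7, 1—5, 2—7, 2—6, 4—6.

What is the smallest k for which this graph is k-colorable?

1, 2, 4, 6 are pairwise adjacent (a clique of size 4), so at least 4 colors are needed.
4 colors suffice: color red → {2, 5}; color blue → {6, 7}; color green → {1, 3}; color yellow → {4}. Each edge has distinct colors on its endpoints.

4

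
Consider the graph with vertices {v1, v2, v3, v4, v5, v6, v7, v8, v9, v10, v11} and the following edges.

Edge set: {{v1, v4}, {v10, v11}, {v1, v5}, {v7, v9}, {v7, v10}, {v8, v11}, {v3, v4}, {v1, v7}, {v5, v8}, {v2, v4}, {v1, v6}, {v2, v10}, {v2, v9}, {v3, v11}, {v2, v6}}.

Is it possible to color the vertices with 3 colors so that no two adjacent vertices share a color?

Yes

The chromatic number is 3. The cycle v10-v7-v1-v6-v2-v10 has odd length 5, so it cannot be 2-colored; at least 3 colors are needed.
A valid assignment using 3 colors: v1=1, v2=1, v3=3, v4=2, v5=2, v6=2, v7=2, v8=3, v9=3, v10=3, v11=1.
That is already a proper 3-coloring.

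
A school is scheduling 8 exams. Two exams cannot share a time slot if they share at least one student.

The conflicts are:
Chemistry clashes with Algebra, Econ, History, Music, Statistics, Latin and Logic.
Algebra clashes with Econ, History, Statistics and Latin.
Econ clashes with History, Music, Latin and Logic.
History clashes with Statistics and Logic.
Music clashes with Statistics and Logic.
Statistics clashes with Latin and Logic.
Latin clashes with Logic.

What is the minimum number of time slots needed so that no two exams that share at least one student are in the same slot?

4

Chemistry, Algebra, Statistics, Latin pairwise conflict, so at least 4 time slots are needed.
4 time slots suffice: Chemistry=1, Algebra=2, Econ=3, History=4, Music=4, Statistics=3, Latin=4, Logic=2. Each listed conflict is separated.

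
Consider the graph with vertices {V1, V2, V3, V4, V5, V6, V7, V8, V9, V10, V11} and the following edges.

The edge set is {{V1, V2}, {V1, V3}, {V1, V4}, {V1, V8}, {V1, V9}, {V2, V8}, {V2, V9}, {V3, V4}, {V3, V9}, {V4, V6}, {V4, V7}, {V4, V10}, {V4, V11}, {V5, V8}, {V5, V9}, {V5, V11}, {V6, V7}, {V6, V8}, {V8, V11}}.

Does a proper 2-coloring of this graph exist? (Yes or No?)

No

V1, V2, V8 are mutually adjacent, so at least 3 colors are needed.
So 2 colors are not enough.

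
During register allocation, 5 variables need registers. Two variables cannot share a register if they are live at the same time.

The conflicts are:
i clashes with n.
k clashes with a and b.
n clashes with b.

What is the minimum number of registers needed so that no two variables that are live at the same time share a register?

2

i and n conflict, so at least 2 registers are needed.
Using 2 registers: i=2, k=1, n=1, a=2, b=2. No two conflicting variables share a register.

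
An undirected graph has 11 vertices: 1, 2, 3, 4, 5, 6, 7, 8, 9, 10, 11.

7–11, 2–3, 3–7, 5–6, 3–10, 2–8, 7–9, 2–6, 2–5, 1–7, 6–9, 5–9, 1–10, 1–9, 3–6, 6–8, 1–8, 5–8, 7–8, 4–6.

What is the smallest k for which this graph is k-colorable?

4

2, 5, 6, 8 are pairwise adjacent (a clique of size 4), so at least 4 colors are needed.
4 colors suffice: color red → {6, 7, 10}; color blue → {3, 4, 8, 9, 11}; color green → {1, 2}; color yellow → {5}. No two adjacent vertices share a color.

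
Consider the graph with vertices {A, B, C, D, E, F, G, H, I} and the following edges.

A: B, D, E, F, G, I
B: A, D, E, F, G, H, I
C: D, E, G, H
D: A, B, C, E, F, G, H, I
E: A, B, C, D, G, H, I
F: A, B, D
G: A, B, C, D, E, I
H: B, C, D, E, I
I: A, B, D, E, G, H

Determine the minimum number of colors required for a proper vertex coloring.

6

A, B, D, E, G, I form a clique, so at least 6 colors are needed.
6 colors suffice: color 1 → {D}; color 2 → {B, C}; color 3 → {E, F}; color 4 → {G, H}; color 5 → {I}; color 6 → {A}. No two adjacent vertices share a color.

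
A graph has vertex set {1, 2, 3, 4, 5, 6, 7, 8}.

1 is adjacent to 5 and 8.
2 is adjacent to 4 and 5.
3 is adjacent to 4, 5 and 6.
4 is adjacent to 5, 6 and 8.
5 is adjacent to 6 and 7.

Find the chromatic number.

3, 4, 5, 6 are mutually adjacent (a clique of size 4), so at least 4 colors are needed.
4 colors suffice: color a → {5, 8}; color b → {1, 4, 7}; color c → {2, 3}; color d → {6}. Every edge joins two different colors.

4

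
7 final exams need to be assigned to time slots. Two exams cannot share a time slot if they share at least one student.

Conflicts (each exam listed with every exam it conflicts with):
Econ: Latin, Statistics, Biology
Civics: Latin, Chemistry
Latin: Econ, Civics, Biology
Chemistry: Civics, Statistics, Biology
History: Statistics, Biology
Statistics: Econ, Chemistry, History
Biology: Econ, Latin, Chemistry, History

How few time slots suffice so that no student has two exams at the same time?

Econ, Latin, Biology are mutually in conflict, so at least 3 time slots are needed.
A valid assignment using 3 time slots: Econ=2, Civics=1, Latin=3, Chemistry=2, History=2, Statistics=1, Biology=1. Each listed conflict is separated.

3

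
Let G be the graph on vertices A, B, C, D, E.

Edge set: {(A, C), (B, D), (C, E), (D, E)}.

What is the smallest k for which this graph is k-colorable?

B and D are adjacent, so at least 2 colors are needed.
2 colors suffice: A=red, B=red, C=blue, D=blue, E=red. No two adjacent vertices share a color.

2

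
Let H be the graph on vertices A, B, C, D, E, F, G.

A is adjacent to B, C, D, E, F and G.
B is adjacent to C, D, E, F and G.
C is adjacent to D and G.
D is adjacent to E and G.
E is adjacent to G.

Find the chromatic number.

A, B, C, D, G are pairwise adjacent (a clique of size 5), so at least 5 colors are needed.
5 colors suffice: color 1 → {A}; color 2 → {B}; color 3 → {F, G}; color 4 → {D}; color 5 → {C, E}. Every edge joins two different colors.

5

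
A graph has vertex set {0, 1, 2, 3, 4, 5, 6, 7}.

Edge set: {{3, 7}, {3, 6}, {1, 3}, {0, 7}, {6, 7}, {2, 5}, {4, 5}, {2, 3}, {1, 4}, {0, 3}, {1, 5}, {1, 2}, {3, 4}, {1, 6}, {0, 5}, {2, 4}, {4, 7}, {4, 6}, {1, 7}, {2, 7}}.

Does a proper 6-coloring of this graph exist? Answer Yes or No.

The chromatic number is 5. 1, 2, 3, 4, 7 are mutually adjacent (a clique of size 5), so at least 5 colors are needed.
5 colors suffice: 0=red, 1=red, 2=purple, 3=green, 4=yellow, 5=blue, 6=purple, 7=blue.
Since 6 ≥ 5, a proper 6-coloring certainly exists.

Yes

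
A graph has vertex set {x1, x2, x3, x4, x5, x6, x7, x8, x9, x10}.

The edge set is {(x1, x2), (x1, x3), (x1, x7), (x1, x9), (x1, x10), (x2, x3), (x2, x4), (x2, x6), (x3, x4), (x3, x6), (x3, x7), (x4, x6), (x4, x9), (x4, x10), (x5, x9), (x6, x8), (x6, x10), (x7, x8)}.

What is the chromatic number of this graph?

x2, x3, x4, x6 are mutually adjacent (a clique of size 4), so at least 4 colors are needed.
4 colors suffice: color 1 → {x1, x4, x5, x8}; color 2 → {x6, x7, x9}; color 3 → {x3, x10}; color 4 → {x2}. Every edge joins two different colors.

4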